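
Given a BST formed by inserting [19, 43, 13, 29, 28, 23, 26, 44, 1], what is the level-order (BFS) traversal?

Tree insertion order: [19, 43, 13, 29, 28, 23, 26, 44, 1]
Tree (level-order array): [19, 13, 43, 1, None, 29, 44, None, None, 28, None, None, None, 23, None, None, 26]
BFS from the root, enqueuing left then right child of each popped node:
  queue [19] -> pop 19, enqueue [13, 43], visited so far: [19]
  queue [13, 43] -> pop 13, enqueue [1], visited so far: [19, 13]
  queue [43, 1] -> pop 43, enqueue [29, 44], visited so far: [19, 13, 43]
  queue [1, 29, 44] -> pop 1, enqueue [none], visited so far: [19, 13, 43, 1]
  queue [29, 44] -> pop 29, enqueue [28], visited so far: [19, 13, 43, 1, 29]
  queue [44, 28] -> pop 44, enqueue [none], visited so far: [19, 13, 43, 1, 29, 44]
  queue [28] -> pop 28, enqueue [23], visited so far: [19, 13, 43, 1, 29, 44, 28]
  queue [23] -> pop 23, enqueue [26], visited so far: [19, 13, 43, 1, 29, 44, 28, 23]
  queue [26] -> pop 26, enqueue [none], visited so far: [19, 13, 43, 1, 29, 44, 28, 23, 26]
Result: [19, 13, 43, 1, 29, 44, 28, 23, 26]


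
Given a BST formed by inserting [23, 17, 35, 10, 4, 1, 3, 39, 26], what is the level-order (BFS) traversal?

Tree insertion order: [23, 17, 35, 10, 4, 1, 3, 39, 26]
Tree (level-order array): [23, 17, 35, 10, None, 26, 39, 4, None, None, None, None, None, 1, None, None, 3]
BFS from the root, enqueuing left then right child of each popped node:
  queue [23] -> pop 23, enqueue [17, 35], visited so far: [23]
  queue [17, 35] -> pop 17, enqueue [10], visited so far: [23, 17]
  queue [35, 10] -> pop 35, enqueue [26, 39], visited so far: [23, 17, 35]
  queue [10, 26, 39] -> pop 10, enqueue [4], visited so far: [23, 17, 35, 10]
  queue [26, 39, 4] -> pop 26, enqueue [none], visited so far: [23, 17, 35, 10, 26]
  queue [39, 4] -> pop 39, enqueue [none], visited so far: [23, 17, 35, 10, 26, 39]
  queue [4] -> pop 4, enqueue [1], visited so far: [23, 17, 35, 10, 26, 39, 4]
  queue [1] -> pop 1, enqueue [3], visited so far: [23, 17, 35, 10, 26, 39, 4, 1]
  queue [3] -> pop 3, enqueue [none], visited so far: [23, 17, 35, 10, 26, 39, 4, 1, 3]
Result: [23, 17, 35, 10, 26, 39, 4, 1, 3]


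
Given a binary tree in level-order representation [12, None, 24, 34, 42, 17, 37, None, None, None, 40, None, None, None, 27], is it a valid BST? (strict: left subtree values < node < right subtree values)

Level-order array: [12, None, 24, 34, 42, 17, 37, None, None, None, 40, None, None, None, 27]
Validate using subtree bounds (lo, hi): at each node, require lo < value < hi,
then recurse left with hi=value and right with lo=value.
Preorder trace (stopping at first violation):
  at node 12 with bounds (-inf, +inf): OK
  at node 24 with bounds (12, +inf): OK
  at node 34 with bounds (12, 24): VIOLATION
Node 34 violates its bound: not (12 < 34 < 24).
Result: Not a valid BST


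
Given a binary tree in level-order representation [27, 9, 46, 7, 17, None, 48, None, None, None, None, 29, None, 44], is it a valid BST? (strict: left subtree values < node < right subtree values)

Level-order array: [27, 9, 46, 7, 17, None, 48, None, None, None, None, 29, None, 44]
Validate using subtree bounds (lo, hi): at each node, require lo < value < hi,
then recurse left with hi=value and right with lo=value.
Preorder trace (stopping at first violation):
  at node 27 with bounds (-inf, +inf): OK
  at node 9 with bounds (-inf, 27): OK
  at node 7 with bounds (-inf, 9): OK
  at node 17 with bounds (9, 27): OK
  at node 46 with bounds (27, +inf): OK
  at node 48 with bounds (46, +inf): OK
  at node 29 with bounds (46, 48): VIOLATION
Node 29 violates its bound: not (46 < 29 < 48).
Result: Not a valid BST


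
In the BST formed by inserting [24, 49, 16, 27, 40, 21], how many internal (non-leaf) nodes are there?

Tree built from: [24, 49, 16, 27, 40, 21]
Tree (level-order array): [24, 16, 49, None, 21, 27, None, None, None, None, 40]
Rule: An internal node has at least one child.
Per-node child counts:
  node 24: 2 child(ren)
  node 16: 1 child(ren)
  node 21: 0 child(ren)
  node 49: 1 child(ren)
  node 27: 1 child(ren)
  node 40: 0 child(ren)
Matching nodes: [24, 16, 49, 27]
Count of internal (non-leaf) nodes: 4


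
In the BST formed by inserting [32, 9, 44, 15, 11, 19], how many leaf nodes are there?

Tree built from: [32, 9, 44, 15, 11, 19]
Tree (level-order array): [32, 9, 44, None, 15, None, None, 11, 19]
Rule: A leaf has 0 children.
Per-node child counts:
  node 32: 2 child(ren)
  node 9: 1 child(ren)
  node 15: 2 child(ren)
  node 11: 0 child(ren)
  node 19: 0 child(ren)
  node 44: 0 child(ren)
Matching nodes: [11, 19, 44]
Count of leaf nodes: 3


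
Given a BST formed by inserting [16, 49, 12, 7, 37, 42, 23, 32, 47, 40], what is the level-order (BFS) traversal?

Tree insertion order: [16, 49, 12, 7, 37, 42, 23, 32, 47, 40]
Tree (level-order array): [16, 12, 49, 7, None, 37, None, None, None, 23, 42, None, 32, 40, 47]
BFS from the root, enqueuing left then right child of each popped node:
  queue [16] -> pop 16, enqueue [12, 49], visited so far: [16]
  queue [12, 49] -> pop 12, enqueue [7], visited so far: [16, 12]
  queue [49, 7] -> pop 49, enqueue [37], visited so far: [16, 12, 49]
  queue [7, 37] -> pop 7, enqueue [none], visited so far: [16, 12, 49, 7]
  queue [37] -> pop 37, enqueue [23, 42], visited so far: [16, 12, 49, 7, 37]
  queue [23, 42] -> pop 23, enqueue [32], visited so far: [16, 12, 49, 7, 37, 23]
  queue [42, 32] -> pop 42, enqueue [40, 47], visited so far: [16, 12, 49, 7, 37, 23, 42]
  queue [32, 40, 47] -> pop 32, enqueue [none], visited so far: [16, 12, 49, 7, 37, 23, 42, 32]
  queue [40, 47] -> pop 40, enqueue [none], visited so far: [16, 12, 49, 7, 37, 23, 42, 32, 40]
  queue [47] -> pop 47, enqueue [none], visited so far: [16, 12, 49, 7, 37, 23, 42, 32, 40, 47]
Result: [16, 12, 49, 7, 37, 23, 42, 32, 40, 47]


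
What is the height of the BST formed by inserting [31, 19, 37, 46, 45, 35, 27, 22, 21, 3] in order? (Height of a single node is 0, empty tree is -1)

Insertion order: [31, 19, 37, 46, 45, 35, 27, 22, 21, 3]
Tree (level-order array): [31, 19, 37, 3, 27, 35, 46, None, None, 22, None, None, None, 45, None, 21]
Compute height bottom-up (empty subtree = -1):
  height(3) = 1 + max(-1, -1) = 0
  height(21) = 1 + max(-1, -1) = 0
  height(22) = 1 + max(0, -1) = 1
  height(27) = 1 + max(1, -1) = 2
  height(19) = 1 + max(0, 2) = 3
  height(35) = 1 + max(-1, -1) = 0
  height(45) = 1 + max(-1, -1) = 0
  height(46) = 1 + max(0, -1) = 1
  height(37) = 1 + max(0, 1) = 2
  height(31) = 1 + max(3, 2) = 4
Height = 4


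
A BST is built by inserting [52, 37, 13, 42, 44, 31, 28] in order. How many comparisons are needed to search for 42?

Search path for 42: 52 -> 37 -> 42
Found: True
Comparisons: 3


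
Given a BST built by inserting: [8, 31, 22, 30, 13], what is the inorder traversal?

Tree insertion order: [8, 31, 22, 30, 13]
Tree (level-order array): [8, None, 31, 22, None, 13, 30]
Inorder traversal: [8, 13, 22, 30, 31]


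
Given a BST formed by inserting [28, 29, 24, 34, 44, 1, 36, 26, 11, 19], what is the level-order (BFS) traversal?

Tree insertion order: [28, 29, 24, 34, 44, 1, 36, 26, 11, 19]
Tree (level-order array): [28, 24, 29, 1, 26, None, 34, None, 11, None, None, None, 44, None, 19, 36]
BFS from the root, enqueuing left then right child of each popped node:
  queue [28] -> pop 28, enqueue [24, 29], visited so far: [28]
  queue [24, 29] -> pop 24, enqueue [1, 26], visited so far: [28, 24]
  queue [29, 1, 26] -> pop 29, enqueue [34], visited so far: [28, 24, 29]
  queue [1, 26, 34] -> pop 1, enqueue [11], visited so far: [28, 24, 29, 1]
  queue [26, 34, 11] -> pop 26, enqueue [none], visited so far: [28, 24, 29, 1, 26]
  queue [34, 11] -> pop 34, enqueue [44], visited so far: [28, 24, 29, 1, 26, 34]
  queue [11, 44] -> pop 11, enqueue [19], visited so far: [28, 24, 29, 1, 26, 34, 11]
  queue [44, 19] -> pop 44, enqueue [36], visited so far: [28, 24, 29, 1, 26, 34, 11, 44]
  queue [19, 36] -> pop 19, enqueue [none], visited so far: [28, 24, 29, 1, 26, 34, 11, 44, 19]
  queue [36] -> pop 36, enqueue [none], visited so far: [28, 24, 29, 1, 26, 34, 11, 44, 19, 36]
Result: [28, 24, 29, 1, 26, 34, 11, 44, 19, 36]


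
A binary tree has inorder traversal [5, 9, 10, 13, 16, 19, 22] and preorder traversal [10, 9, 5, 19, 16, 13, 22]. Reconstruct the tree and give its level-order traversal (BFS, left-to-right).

Inorder:  [5, 9, 10, 13, 16, 19, 22]
Preorder: [10, 9, 5, 19, 16, 13, 22]
Algorithm: preorder visits root first, so consume preorder in order;
for each root, split the current inorder slice at that value into
left-subtree inorder and right-subtree inorder, then recurse.
Recursive splits:
  root=10; inorder splits into left=[5, 9], right=[13, 16, 19, 22]
  root=9; inorder splits into left=[5], right=[]
  root=5; inorder splits into left=[], right=[]
  root=19; inorder splits into left=[13, 16], right=[22]
  root=16; inorder splits into left=[13], right=[]
  root=13; inorder splits into left=[], right=[]
  root=22; inorder splits into left=[], right=[]
Reconstructed level-order: [10, 9, 19, 5, 16, 22, 13]


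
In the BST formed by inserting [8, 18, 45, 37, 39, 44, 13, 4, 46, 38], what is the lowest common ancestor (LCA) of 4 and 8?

Tree insertion order: [8, 18, 45, 37, 39, 44, 13, 4, 46, 38]
Tree (level-order array): [8, 4, 18, None, None, 13, 45, None, None, 37, 46, None, 39, None, None, 38, 44]
In a BST, the LCA of p=4, q=8 is the first node v on the
root-to-leaf path with p <= v <= q (go left if both < v, right if both > v).
Walk from root:
  at 8: 4 <= 8 <= 8, this is the LCA
LCA = 8


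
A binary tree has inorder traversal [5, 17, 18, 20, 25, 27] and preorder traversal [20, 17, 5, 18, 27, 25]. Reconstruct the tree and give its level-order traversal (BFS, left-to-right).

Inorder:  [5, 17, 18, 20, 25, 27]
Preorder: [20, 17, 5, 18, 27, 25]
Algorithm: preorder visits root first, so consume preorder in order;
for each root, split the current inorder slice at that value into
left-subtree inorder and right-subtree inorder, then recurse.
Recursive splits:
  root=20; inorder splits into left=[5, 17, 18], right=[25, 27]
  root=17; inorder splits into left=[5], right=[18]
  root=5; inorder splits into left=[], right=[]
  root=18; inorder splits into left=[], right=[]
  root=27; inorder splits into left=[25], right=[]
  root=25; inorder splits into left=[], right=[]
Reconstructed level-order: [20, 17, 27, 5, 18, 25]


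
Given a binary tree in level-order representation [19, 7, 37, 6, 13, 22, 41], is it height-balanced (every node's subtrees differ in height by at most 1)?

Tree (level-order array): [19, 7, 37, 6, 13, 22, 41]
Definition: a tree is height-balanced if, at every node, |h(left) - h(right)| <= 1 (empty subtree has height -1).
Bottom-up per-node check:
  node 6: h_left=-1, h_right=-1, diff=0 [OK], height=0
  node 13: h_left=-1, h_right=-1, diff=0 [OK], height=0
  node 7: h_left=0, h_right=0, diff=0 [OK], height=1
  node 22: h_left=-1, h_right=-1, diff=0 [OK], height=0
  node 41: h_left=-1, h_right=-1, diff=0 [OK], height=0
  node 37: h_left=0, h_right=0, diff=0 [OK], height=1
  node 19: h_left=1, h_right=1, diff=0 [OK], height=2
All nodes satisfy the balance condition.
Result: Balanced


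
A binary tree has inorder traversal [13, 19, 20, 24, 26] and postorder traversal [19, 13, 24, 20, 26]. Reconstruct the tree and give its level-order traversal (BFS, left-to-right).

Inorder:   [13, 19, 20, 24, 26]
Postorder: [19, 13, 24, 20, 26]
Algorithm: postorder visits root last, so walk postorder right-to-left;
each value is the root of the current inorder slice — split it at that
value, recurse on the right subtree first, then the left.
Recursive splits:
  root=26; inorder splits into left=[13, 19, 20, 24], right=[]
  root=20; inorder splits into left=[13, 19], right=[24]
  root=24; inorder splits into left=[], right=[]
  root=13; inorder splits into left=[], right=[19]
  root=19; inorder splits into left=[], right=[]
Reconstructed level-order: [26, 20, 13, 24, 19]


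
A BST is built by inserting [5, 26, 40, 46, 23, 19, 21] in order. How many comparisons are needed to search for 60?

Search path for 60: 5 -> 26 -> 40 -> 46
Found: False
Comparisons: 4


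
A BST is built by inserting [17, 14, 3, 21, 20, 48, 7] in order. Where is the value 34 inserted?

Starting tree (level order): [17, 14, 21, 3, None, 20, 48, None, 7]
Insertion path: 17 -> 21 -> 48
Result: insert 34 as left child of 48
Final tree (level order): [17, 14, 21, 3, None, 20, 48, None, 7, None, None, 34]


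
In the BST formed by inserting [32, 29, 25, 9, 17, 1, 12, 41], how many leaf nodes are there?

Tree built from: [32, 29, 25, 9, 17, 1, 12, 41]
Tree (level-order array): [32, 29, 41, 25, None, None, None, 9, None, 1, 17, None, None, 12]
Rule: A leaf has 0 children.
Per-node child counts:
  node 32: 2 child(ren)
  node 29: 1 child(ren)
  node 25: 1 child(ren)
  node 9: 2 child(ren)
  node 1: 0 child(ren)
  node 17: 1 child(ren)
  node 12: 0 child(ren)
  node 41: 0 child(ren)
Matching nodes: [1, 12, 41]
Count of leaf nodes: 3


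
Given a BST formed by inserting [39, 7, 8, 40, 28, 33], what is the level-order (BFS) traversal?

Tree insertion order: [39, 7, 8, 40, 28, 33]
Tree (level-order array): [39, 7, 40, None, 8, None, None, None, 28, None, 33]
BFS from the root, enqueuing left then right child of each popped node:
  queue [39] -> pop 39, enqueue [7, 40], visited so far: [39]
  queue [7, 40] -> pop 7, enqueue [8], visited so far: [39, 7]
  queue [40, 8] -> pop 40, enqueue [none], visited so far: [39, 7, 40]
  queue [8] -> pop 8, enqueue [28], visited so far: [39, 7, 40, 8]
  queue [28] -> pop 28, enqueue [33], visited so far: [39, 7, 40, 8, 28]
  queue [33] -> pop 33, enqueue [none], visited so far: [39, 7, 40, 8, 28, 33]
Result: [39, 7, 40, 8, 28, 33]


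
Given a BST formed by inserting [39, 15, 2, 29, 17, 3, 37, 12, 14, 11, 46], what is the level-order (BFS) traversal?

Tree insertion order: [39, 15, 2, 29, 17, 3, 37, 12, 14, 11, 46]
Tree (level-order array): [39, 15, 46, 2, 29, None, None, None, 3, 17, 37, None, 12, None, None, None, None, 11, 14]
BFS from the root, enqueuing left then right child of each popped node:
  queue [39] -> pop 39, enqueue [15, 46], visited so far: [39]
  queue [15, 46] -> pop 15, enqueue [2, 29], visited so far: [39, 15]
  queue [46, 2, 29] -> pop 46, enqueue [none], visited so far: [39, 15, 46]
  queue [2, 29] -> pop 2, enqueue [3], visited so far: [39, 15, 46, 2]
  queue [29, 3] -> pop 29, enqueue [17, 37], visited so far: [39, 15, 46, 2, 29]
  queue [3, 17, 37] -> pop 3, enqueue [12], visited so far: [39, 15, 46, 2, 29, 3]
  queue [17, 37, 12] -> pop 17, enqueue [none], visited so far: [39, 15, 46, 2, 29, 3, 17]
  queue [37, 12] -> pop 37, enqueue [none], visited so far: [39, 15, 46, 2, 29, 3, 17, 37]
  queue [12] -> pop 12, enqueue [11, 14], visited so far: [39, 15, 46, 2, 29, 3, 17, 37, 12]
  queue [11, 14] -> pop 11, enqueue [none], visited so far: [39, 15, 46, 2, 29, 3, 17, 37, 12, 11]
  queue [14] -> pop 14, enqueue [none], visited so far: [39, 15, 46, 2, 29, 3, 17, 37, 12, 11, 14]
Result: [39, 15, 46, 2, 29, 3, 17, 37, 12, 11, 14]


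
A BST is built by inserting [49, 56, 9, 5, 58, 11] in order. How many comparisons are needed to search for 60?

Search path for 60: 49 -> 56 -> 58
Found: False
Comparisons: 3


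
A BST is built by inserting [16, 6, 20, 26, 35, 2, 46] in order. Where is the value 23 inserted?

Starting tree (level order): [16, 6, 20, 2, None, None, 26, None, None, None, 35, None, 46]
Insertion path: 16 -> 20 -> 26
Result: insert 23 as left child of 26
Final tree (level order): [16, 6, 20, 2, None, None, 26, None, None, 23, 35, None, None, None, 46]


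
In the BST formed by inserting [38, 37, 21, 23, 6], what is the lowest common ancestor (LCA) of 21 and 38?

Tree insertion order: [38, 37, 21, 23, 6]
Tree (level-order array): [38, 37, None, 21, None, 6, 23]
In a BST, the LCA of p=21, q=38 is the first node v on the
root-to-leaf path with p <= v <= q (go left if both < v, right if both > v).
Walk from root:
  at 38: 21 <= 38 <= 38, this is the LCA
LCA = 38


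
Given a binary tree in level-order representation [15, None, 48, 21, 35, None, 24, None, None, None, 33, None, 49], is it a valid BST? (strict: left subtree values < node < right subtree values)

Level-order array: [15, None, 48, 21, 35, None, 24, None, None, None, 33, None, 49]
Validate using subtree bounds (lo, hi): at each node, require lo < value < hi,
then recurse left with hi=value and right with lo=value.
Preorder trace (stopping at first violation):
  at node 15 with bounds (-inf, +inf): OK
  at node 48 with bounds (15, +inf): OK
  at node 21 with bounds (15, 48): OK
  at node 24 with bounds (21, 48): OK
  at node 33 with bounds (24, 48): OK
  at node 49 with bounds (33, 48): VIOLATION
Node 49 violates its bound: not (33 < 49 < 48).
Result: Not a valid BST


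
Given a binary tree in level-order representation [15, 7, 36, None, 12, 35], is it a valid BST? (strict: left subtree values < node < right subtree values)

Level-order array: [15, 7, 36, None, 12, 35]
Validate using subtree bounds (lo, hi): at each node, require lo < value < hi,
then recurse left with hi=value and right with lo=value.
Preorder trace (stopping at first violation):
  at node 15 with bounds (-inf, +inf): OK
  at node 7 with bounds (-inf, 15): OK
  at node 12 with bounds (7, 15): OK
  at node 36 with bounds (15, +inf): OK
  at node 35 with bounds (15, 36): OK
No violation found at any node.
Result: Valid BST


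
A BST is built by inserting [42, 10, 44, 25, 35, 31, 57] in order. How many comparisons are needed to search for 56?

Search path for 56: 42 -> 44 -> 57
Found: False
Comparisons: 3


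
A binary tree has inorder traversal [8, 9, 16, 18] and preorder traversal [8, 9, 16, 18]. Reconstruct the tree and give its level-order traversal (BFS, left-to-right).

Inorder:  [8, 9, 16, 18]
Preorder: [8, 9, 16, 18]
Algorithm: preorder visits root first, so consume preorder in order;
for each root, split the current inorder slice at that value into
left-subtree inorder and right-subtree inorder, then recurse.
Recursive splits:
  root=8; inorder splits into left=[], right=[9, 16, 18]
  root=9; inorder splits into left=[], right=[16, 18]
  root=16; inorder splits into left=[], right=[18]
  root=18; inorder splits into left=[], right=[]
Reconstructed level-order: [8, 9, 16, 18]


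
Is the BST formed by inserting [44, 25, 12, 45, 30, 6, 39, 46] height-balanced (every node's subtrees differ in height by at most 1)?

Tree (level-order array): [44, 25, 45, 12, 30, None, 46, 6, None, None, 39]
Definition: a tree is height-balanced if, at every node, |h(left) - h(right)| <= 1 (empty subtree has height -1).
Bottom-up per-node check:
  node 6: h_left=-1, h_right=-1, diff=0 [OK], height=0
  node 12: h_left=0, h_right=-1, diff=1 [OK], height=1
  node 39: h_left=-1, h_right=-1, diff=0 [OK], height=0
  node 30: h_left=-1, h_right=0, diff=1 [OK], height=1
  node 25: h_left=1, h_right=1, diff=0 [OK], height=2
  node 46: h_left=-1, h_right=-1, diff=0 [OK], height=0
  node 45: h_left=-1, h_right=0, diff=1 [OK], height=1
  node 44: h_left=2, h_right=1, diff=1 [OK], height=3
All nodes satisfy the balance condition.
Result: Balanced


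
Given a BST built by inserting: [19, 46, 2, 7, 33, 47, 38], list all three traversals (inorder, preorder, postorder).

Tree insertion order: [19, 46, 2, 7, 33, 47, 38]
Tree (level-order array): [19, 2, 46, None, 7, 33, 47, None, None, None, 38]
Inorder (L, root, R): [2, 7, 19, 33, 38, 46, 47]
Preorder (root, L, R): [19, 2, 7, 46, 33, 38, 47]
Postorder (L, R, root): [7, 2, 38, 33, 47, 46, 19]


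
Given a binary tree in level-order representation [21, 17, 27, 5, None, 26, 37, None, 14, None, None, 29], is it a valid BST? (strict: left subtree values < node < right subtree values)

Level-order array: [21, 17, 27, 5, None, 26, 37, None, 14, None, None, 29]
Validate using subtree bounds (lo, hi): at each node, require lo < value < hi,
then recurse left with hi=value and right with lo=value.
Preorder trace (stopping at first violation):
  at node 21 with bounds (-inf, +inf): OK
  at node 17 with bounds (-inf, 21): OK
  at node 5 with bounds (-inf, 17): OK
  at node 14 with bounds (5, 17): OK
  at node 27 with bounds (21, +inf): OK
  at node 26 with bounds (21, 27): OK
  at node 37 with bounds (27, +inf): OK
  at node 29 with bounds (27, 37): OK
No violation found at any node.
Result: Valid BST


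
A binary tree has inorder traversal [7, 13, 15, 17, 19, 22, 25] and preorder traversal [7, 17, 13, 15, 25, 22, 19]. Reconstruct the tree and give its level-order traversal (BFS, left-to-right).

Inorder:  [7, 13, 15, 17, 19, 22, 25]
Preorder: [7, 17, 13, 15, 25, 22, 19]
Algorithm: preorder visits root first, so consume preorder in order;
for each root, split the current inorder slice at that value into
left-subtree inorder and right-subtree inorder, then recurse.
Recursive splits:
  root=7; inorder splits into left=[], right=[13, 15, 17, 19, 22, 25]
  root=17; inorder splits into left=[13, 15], right=[19, 22, 25]
  root=13; inorder splits into left=[], right=[15]
  root=15; inorder splits into left=[], right=[]
  root=25; inorder splits into left=[19, 22], right=[]
  root=22; inorder splits into left=[19], right=[]
  root=19; inorder splits into left=[], right=[]
Reconstructed level-order: [7, 17, 13, 25, 15, 22, 19]


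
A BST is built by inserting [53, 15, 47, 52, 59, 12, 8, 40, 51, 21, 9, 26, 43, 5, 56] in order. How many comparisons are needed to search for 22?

Search path for 22: 53 -> 15 -> 47 -> 40 -> 21 -> 26
Found: False
Comparisons: 6


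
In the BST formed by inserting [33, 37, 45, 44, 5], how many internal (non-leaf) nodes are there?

Tree built from: [33, 37, 45, 44, 5]
Tree (level-order array): [33, 5, 37, None, None, None, 45, 44]
Rule: An internal node has at least one child.
Per-node child counts:
  node 33: 2 child(ren)
  node 5: 0 child(ren)
  node 37: 1 child(ren)
  node 45: 1 child(ren)
  node 44: 0 child(ren)
Matching nodes: [33, 37, 45]
Count of internal (non-leaf) nodes: 3


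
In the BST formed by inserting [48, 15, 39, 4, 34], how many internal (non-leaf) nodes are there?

Tree built from: [48, 15, 39, 4, 34]
Tree (level-order array): [48, 15, None, 4, 39, None, None, 34]
Rule: An internal node has at least one child.
Per-node child counts:
  node 48: 1 child(ren)
  node 15: 2 child(ren)
  node 4: 0 child(ren)
  node 39: 1 child(ren)
  node 34: 0 child(ren)
Matching nodes: [48, 15, 39]
Count of internal (non-leaf) nodes: 3


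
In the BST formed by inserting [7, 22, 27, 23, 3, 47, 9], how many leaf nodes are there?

Tree built from: [7, 22, 27, 23, 3, 47, 9]
Tree (level-order array): [7, 3, 22, None, None, 9, 27, None, None, 23, 47]
Rule: A leaf has 0 children.
Per-node child counts:
  node 7: 2 child(ren)
  node 3: 0 child(ren)
  node 22: 2 child(ren)
  node 9: 0 child(ren)
  node 27: 2 child(ren)
  node 23: 0 child(ren)
  node 47: 0 child(ren)
Matching nodes: [3, 9, 23, 47]
Count of leaf nodes: 4


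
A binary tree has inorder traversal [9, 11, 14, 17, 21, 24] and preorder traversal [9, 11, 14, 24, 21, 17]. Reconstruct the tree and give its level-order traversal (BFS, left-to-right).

Inorder:  [9, 11, 14, 17, 21, 24]
Preorder: [9, 11, 14, 24, 21, 17]
Algorithm: preorder visits root first, so consume preorder in order;
for each root, split the current inorder slice at that value into
left-subtree inorder and right-subtree inorder, then recurse.
Recursive splits:
  root=9; inorder splits into left=[], right=[11, 14, 17, 21, 24]
  root=11; inorder splits into left=[], right=[14, 17, 21, 24]
  root=14; inorder splits into left=[], right=[17, 21, 24]
  root=24; inorder splits into left=[17, 21], right=[]
  root=21; inorder splits into left=[17], right=[]
  root=17; inorder splits into left=[], right=[]
Reconstructed level-order: [9, 11, 14, 24, 21, 17]


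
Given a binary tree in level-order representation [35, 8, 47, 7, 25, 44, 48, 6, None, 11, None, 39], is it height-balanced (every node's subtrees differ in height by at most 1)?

Tree (level-order array): [35, 8, 47, 7, 25, 44, 48, 6, None, 11, None, 39]
Definition: a tree is height-balanced if, at every node, |h(left) - h(right)| <= 1 (empty subtree has height -1).
Bottom-up per-node check:
  node 6: h_left=-1, h_right=-1, diff=0 [OK], height=0
  node 7: h_left=0, h_right=-1, diff=1 [OK], height=1
  node 11: h_left=-1, h_right=-1, diff=0 [OK], height=0
  node 25: h_left=0, h_right=-1, diff=1 [OK], height=1
  node 8: h_left=1, h_right=1, diff=0 [OK], height=2
  node 39: h_left=-1, h_right=-1, diff=0 [OK], height=0
  node 44: h_left=0, h_right=-1, diff=1 [OK], height=1
  node 48: h_left=-1, h_right=-1, diff=0 [OK], height=0
  node 47: h_left=1, h_right=0, diff=1 [OK], height=2
  node 35: h_left=2, h_right=2, diff=0 [OK], height=3
All nodes satisfy the balance condition.
Result: Balanced


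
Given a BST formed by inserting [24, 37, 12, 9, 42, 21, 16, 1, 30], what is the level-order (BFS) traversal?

Tree insertion order: [24, 37, 12, 9, 42, 21, 16, 1, 30]
Tree (level-order array): [24, 12, 37, 9, 21, 30, 42, 1, None, 16]
BFS from the root, enqueuing left then right child of each popped node:
  queue [24] -> pop 24, enqueue [12, 37], visited so far: [24]
  queue [12, 37] -> pop 12, enqueue [9, 21], visited so far: [24, 12]
  queue [37, 9, 21] -> pop 37, enqueue [30, 42], visited so far: [24, 12, 37]
  queue [9, 21, 30, 42] -> pop 9, enqueue [1], visited so far: [24, 12, 37, 9]
  queue [21, 30, 42, 1] -> pop 21, enqueue [16], visited so far: [24, 12, 37, 9, 21]
  queue [30, 42, 1, 16] -> pop 30, enqueue [none], visited so far: [24, 12, 37, 9, 21, 30]
  queue [42, 1, 16] -> pop 42, enqueue [none], visited so far: [24, 12, 37, 9, 21, 30, 42]
  queue [1, 16] -> pop 1, enqueue [none], visited so far: [24, 12, 37, 9, 21, 30, 42, 1]
  queue [16] -> pop 16, enqueue [none], visited so far: [24, 12, 37, 9, 21, 30, 42, 1, 16]
Result: [24, 12, 37, 9, 21, 30, 42, 1, 16]


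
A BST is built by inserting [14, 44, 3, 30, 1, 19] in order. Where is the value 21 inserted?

Starting tree (level order): [14, 3, 44, 1, None, 30, None, None, None, 19]
Insertion path: 14 -> 44 -> 30 -> 19
Result: insert 21 as right child of 19
Final tree (level order): [14, 3, 44, 1, None, 30, None, None, None, 19, None, None, 21]


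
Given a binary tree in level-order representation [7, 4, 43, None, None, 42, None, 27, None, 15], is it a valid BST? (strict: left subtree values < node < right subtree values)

Level-order array: [7, 4, 43, None, None, 42, None, 27, None, 15]
Validate using subtree bounds (lo, hi): at each node, require lo < value < hi,
then recurse left with hi=value and right with lo=value.
Preorder trace (stopping at first violation):
  at node 7 with bounds (-inf, +inf): OK
  at node 4 with bounds (-inf, 7): OK
  at node 43 with bounds (7, +inf): OK
  at node 42 with bounds (7, 43): OK
  at node 27 with bounds (7, 42): OK
  at node 15 with bounds (7, 27): OK
No violation found at any node.
Result: Valid BST


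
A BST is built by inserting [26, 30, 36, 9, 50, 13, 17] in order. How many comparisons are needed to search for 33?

Search path for 33: 26 -> 30 -> 36
Found: False
Comparisons: 3


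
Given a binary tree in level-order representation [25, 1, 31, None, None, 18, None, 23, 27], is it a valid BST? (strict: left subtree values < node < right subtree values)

Level-order array: [25, 1, 31, None, None, 18, None, 23, 27]
Validate using subtree bounds (lo, hi): at each node, require lo < value < hi,
then recurse left with hi=value and right with lo=value.
Preorder trace (stopping at first violation):
  at node 25 with bounds (-inf, +inf): OK
  at node 1 with bounds (-inf, 25): OK
  at node 31 with bounds (25, +inf): OK
  at node 18 with bounds (25, 31): VIOLATION
Node 18 violates its bound: not (25 < 18 < 31).
Result: Not a valid BST


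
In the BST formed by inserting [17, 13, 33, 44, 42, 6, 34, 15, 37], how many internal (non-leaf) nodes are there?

Tree built from: [17, 13, 33, 44, 42, 6, 34, 15, 37]
Tree (level-order array): [17, 13, 33, 6, 15, None, 44, None, None, None, None, 42, None, 34, None, None, 37]
Rule: An internal node has at least one child.
Per-node child counts:
  node 17: 2 child(ren)
  node 13: 2 child(ren)
  node 6: 0 child(ren)
  node 15: 0 child(ren)
  node 33: 1 child(ren)
  node 44: 1 child(ren)
  node 42: 1 child(ren)
  node 34: 1 child(ren)
  node 37: 0 child(ren)
Matching nodes: [17, 13, 33, 44, 42, 34]
Count of internal (non-leaf) nodes: 6


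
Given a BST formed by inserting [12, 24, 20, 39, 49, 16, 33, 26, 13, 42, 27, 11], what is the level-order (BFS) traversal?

Tree insertion order: [12, 24, 20, 39, 49, 16, 33, 26, 13, 42, 27, 11]
Tree (level-order array): [12, 11, 24, None, None, 20, 39, 16, None, 33, 49, 13, None, 26, None, 42, None, None, None, None, 27]
BFS from the root, enqueuing left then right child of each popped node:
  queue [12] -> pop 12, enqueue [11, 24], visited so far: [12]
  queue [11, 24] -> pop 11, enqueue [none], visited so far: [12, 11]
  queue [24] -> pop 24, enqueue [20, 39], visited so far: [12, 11, 24]
  queue [20, 39] -> pop 20, enqueue [16], visited so far: [12, 11, 24, 20]
  queue [39, 16] -> pop 39, enqueue [33, 49], visited so far: [12, 11, 24, 20, 39]
  queue [16, 33, 49] -> pop 16, enqueue [13], visited so far: [12, 11, 24, 20, 39, 16]
  queue [33, 49, 13] -> pop 33, enqueue [26], visited so far: [12, 11, 24, 20, 39, 16, 33]
  queue [49, 13, 26] -> pop 49, enqueue [42], visited so far: [12, 11, 24, 20, 39, 16, 33, 49]
  queue [13, 26, 42] -> pop 13, enqueue [none], visited so far: [12, 11, 24, 20, 39, 16, 33, 49, 13]
  queue [26, 42] -> pop 26, enqueue [27], visited so far: [12, 11, 24, 20, 39, 16, 33, 49, 13, 26]
  queue [42, 27] -> pop 42, enqueue [none], visited so far: [12, 11, 24, 20, 39, 16, 33, 49, 13, 26, 42]
  queue [27] -> pop 27, enqueue [none], visited so far: [12, 11, 24, 20, 39, 16, 33, 49, 13, 26, 42, 27]
Result: [12, 11, 24, 20, 39, 16, 33, 49, 13, 26, 42, 27]


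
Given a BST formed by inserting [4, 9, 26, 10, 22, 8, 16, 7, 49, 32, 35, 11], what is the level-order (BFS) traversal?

Tree insertion order: [4, 9, 26, 10, 22, 8, 16, 7, 49, 32, 35, 11]
Tree (level-order array): [4, None, 9, 8, 26, 7, None, 10, 49, None, None, None, 22, 32, None, 16, None, None, 35, 11]
BFS from the root, enqueuing left then right child of each popped node:
  queue [4] -> pop 4, enqueue [9], visited so far: [4]
  queue [9] -> pop 9, enqueue [8, 26], visited so far: [4, 9]
  queue [8, 26] -> pop 8, enqueue [7], visited so far: [4, 9, 8]
  queue [26, 7] -> pop 26, enqueue [10, 49], visited so far: [4, 9, 8, 26]
  queue [7, 10, 49] -> pop 7, enqueue [none], visited so far: [4, 9, 8, 26, 7]
  queue [10, 49] -> pop 10, enqueue [22], visited so far: [4, 9, 8, 26, 7, 10]
  queue [49, 22] -> pop 49, enqueue [32], visited so far: [4, 9, 8, 26, 7, 10, 49]
  queue [22, 32] -> pop 22, enqueue [16], visited so far: [4, 9, 8, 26, 7, 10, 49, 22]
  queue [32, 16] -> pop 32, enqueue [35], visited so far: [4, 9, 8, 26, 7, 10, 49, 22, 32]
  queue [16, 35] -> pop 16, enqueue [11], visited so far: [4, 9, 8, 26, 7, 10, 49, 22, 32, 16]
  queue [35, 11] -> pop 35, enqueue [none], visited so far: [4, 9, 8, 26, 7, 10, 49, 22, 32, 16, 35]
  queue [11] -> pop 11, enqueue [none], visited so far: [4, 9, 8, 26, 7, 10, 49, 22, 32, 16, 35, 11]
Result: [4, 9, 8, 26, 7, 10, 49, 22, 32, 16, 35, 11]


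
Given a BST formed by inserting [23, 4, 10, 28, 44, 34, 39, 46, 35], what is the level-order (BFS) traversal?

Tree insertion order: [23, 4, 10, 28, 44, 34, 39, 46, 35]
Tree (level-order array): [23, 4, 28, None, 10, None, 44, None, None, 34, 46, None, 39, None, None, 35]
BFS from the root, enqueuing left then right child of each popped node:
  queue [23] -> pop 23, enqueue [4, 28], visited so far: [23]
  queue [4, 28] -> pop 4, enqueue [10], visited so far: [23, 4]
  queue [28, 10] -> pop 28, enqueue [44], visited so far: [23, 4, 28]
  queue [10, 44] -> pop 10, enqueue [none], visited so far: [23, 4, 28, 10]
  queue [44] -> pop 44, enqueue [34, 46], visited so far: [23, 4, 28, 10, 44]
  queue [34, 46] -> pop 34, enqueue [39], visited so far: [23, 4, 28, 10, 44, 34]
  queue [46, 39] -> pop 46, enqueue [none], visited so far: [23, 4, 28, 10, 44, 34, 46]
  queue [39] -> pop 39, enqueue [35], visited so far: [23, 4, 28, 10, 44, 34, 46, 39]
  queue [35] -> pop 35, enqueue [none], visited so far: [23, 4, 28, 10, 44, 34, 46, 39, 35]
Result: [23, 4, 28, 10, 44, 34, 46, 39, 35]


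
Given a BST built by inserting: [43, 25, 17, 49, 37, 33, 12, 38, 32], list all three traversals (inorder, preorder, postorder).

Tree insertion order: [43, 25, 17, 49, 37, 33, 12, 38, 32]
Tree (level-order array): [43, 25, 49, 17, 37, None, None, 12, None, 33, 38, None, None, 32]
Inorder (L, root, R): [12, 17, 25, 32, 33, 37, 38, 43, 49]
Preorder (root, L, R): [43, 25, 17, 12, 37, 33, 32, 38, 49]
Postorder (L, R, root): [12, 17, 32, 33, 38, 37, 25, 49, 43]


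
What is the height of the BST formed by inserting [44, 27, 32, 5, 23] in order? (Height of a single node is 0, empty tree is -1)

Insertion order: [44, 27, 32, 5, 23]
Tree (level-order array): [44, 27, None, 5, 32, None, 23]
Compute height bottom-up (empty subtree = -1):
  height(23) = 1 + max(-1, -1) = 0
  height(5) = 1 + max(-1, 0) = 1
  height(32) = 1 + max(-1, -1) = 0
  height(27) = 1 + max(1, 0) = 2
  height(44) = 1 + max(2, -1) = 3
Height = 3


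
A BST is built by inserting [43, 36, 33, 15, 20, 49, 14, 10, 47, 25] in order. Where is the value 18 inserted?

Starting tree (level order): [43, 36, 49, 33, None, 47, None, 15, None, None, None, 14, 20, 10, None, None, 25]
Insertion path: 43 -> 36 -> 33 -> 15 -> 20
Result: insert 18 as left child of 20
Final tree (level order): [43, 36, 49, 33, None, 47, None, 15, None, None, None, 14, 20, 10, None, 18, 25]


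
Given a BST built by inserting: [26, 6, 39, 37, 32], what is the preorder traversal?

Tree insertion order: [26, 6, 39, 37, 32]
Tree (level-order array): [26, 6, 39, None, None, 37, None, 32]
Preorder traversal: [26, 6, 39, 37, 32]


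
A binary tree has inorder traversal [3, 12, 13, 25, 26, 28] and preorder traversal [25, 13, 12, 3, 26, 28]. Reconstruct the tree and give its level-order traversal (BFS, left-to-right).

Inorder:  [3, 12, 13, 25, 26, 28]
Preorder: [25, 13, 12, 3, 26, 28]
Algorithm: preorder visits root first, so consume preorder in order;
for each root, split the current inorder slice at that value into
left-subtree inorder and right-subtree inorder, then recurse.
Recursive splits:
  root=25; inorder splits into left=[3, 12, 13], right=[26, 28]
  root=13; inorder splits into left=[3, 12], right=[]
  root=12; inorder splits into left=[3], right=[]
  root=3; inorder splits into left=[], right=[]
  root=26; inorder splits into left=[], right=[28]
  root=28; inorder splits into left=[], right=[]
Reconstructed level-order: [25, 13, 26, 12, 28, 3]


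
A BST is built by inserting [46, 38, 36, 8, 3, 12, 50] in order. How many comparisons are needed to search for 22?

Search path for 22: 46 -> 38 -> 36 -> 8 -> 12
Found: False
Comparisons: 5


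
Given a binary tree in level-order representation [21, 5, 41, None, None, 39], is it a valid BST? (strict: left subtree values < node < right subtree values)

Level-order array: [21, 5, 41, None, None, 39]
Validate using subtree bounds (lo, hi): at each node, require lo < value < hi,
then recurse left with hi=value and right with lo=value.
Preorder trace (stopping at first violation):
  at node 21 with bounds (-inf, +inf): OK
  at node 5 with bounds (-inf, 21): OK
  at node 41 with bounds (21, +inf): OK
  at node 39 with bounds (21, 41): OK
No violation found at any node.
Result: Valid BST


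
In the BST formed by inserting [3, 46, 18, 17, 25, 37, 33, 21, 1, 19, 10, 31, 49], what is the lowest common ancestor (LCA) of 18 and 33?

Tree insertion order: [3, 46, 18, 17, 25, 37, 33, 21, 1, 19, 10, 31, 49]
Tree (level-order array): [3, 1, 46, None, None, 18, 49, 17, 25, None, None, 10, None, 21, 37, None, None, 19, None, 33, None, None, None, 31]
In a BST, the LCA of p=18, q=33 is the first node v on the
root-to-leaf path with p <= v <= q (go left if both < v, right if both > v).
Walk from root:
  at 3: both 18 and 33 > 3, go right
  at 46: both 18 and 33 < 46, go left
  at 18: 18 <= 18 <= 33, this is the LCA
LCA = 18


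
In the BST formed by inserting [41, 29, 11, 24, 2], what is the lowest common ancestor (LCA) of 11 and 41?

Tree insertion order: [41, 29, 11, 24, 2]
Tree (level-order array): [41, 29, None, 11, None, 2, 24]
In a BST, the LCA of p=11, q=41 is the first node v on the
root-to-leaf path with p <= v <= q (go left if both < v, right if both > v).
Walk from root:
  at 41: 11 <= 41 <= 41, this is the LCA
LCA = 41


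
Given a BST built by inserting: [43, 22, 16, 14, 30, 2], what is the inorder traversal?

Tree insertion order: [43, 22, 16, 14, 30, 2]
Tree (level-order array): [43, 22, None, 16, 30, 14, None, None, None, 2]
Inorder traversal: [2, 14, 16, 22, 30, 43]


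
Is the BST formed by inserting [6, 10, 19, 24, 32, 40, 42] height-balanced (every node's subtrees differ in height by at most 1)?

Tree (level-order array): [6, None, 10, None, 19, None, 24, None, 32, None, 40, None, 42]
Definition: a tree is height-balanced if, at every node, |h(left) - h(right)| <= 1 (empty subtree has height -1).
Bottom-up per-node check:
  node 42: h_left=-1, h_right=-1, diff=0 [OK], height=0
  node 40: h_left=-1, h_right=0, diff=1 [OK], height=1
  node 32: h_left=-1, h_right=1, diff=2 [FAIL (|-1-1|=2 > 1)], height=2
  node 24: h_left=-1, h_right=2, diff=3 [FAIL (|-1-2|=3 > 1)], height=3
  node 19: h_left=-1, h_right=3, diff=4 [FAIL (|-1-3|=4 > 1)], height=4
  node 10: h_left=-1, h_right=4, diff=5 [FAIL (|-1-4|=5 > 1)], height=5
  node 6: h_left=-1, h_right=5, diff=6 [FAIL (|-1-5|=6 > 1)], height=6
Node 32 violates the condition: |-1 - 1| = 2 > 1.
Result: Not balanced


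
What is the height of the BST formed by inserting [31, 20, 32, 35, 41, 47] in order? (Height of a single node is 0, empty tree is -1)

Insertion order: [31, 20, 32, 35, 41, 47]
Tree (level-order array): [31, 20, 32, None, None, None, 35, None, 41, None, 47]
Compute height bottom-up (empty subtree = -1):
  height(20) = 1 + max(-1, -1) = 0
  height(47) = 1 + max(-1, -1) = 0
  height(41) = 1 + max(-1, 0) = 1
  height(35) = 1 + max(-1, 1) = 2
  height(32) = 1 + max(-1, 2) = 3
  height(31) = 1 + max(0, 3) = 4
Height = 4


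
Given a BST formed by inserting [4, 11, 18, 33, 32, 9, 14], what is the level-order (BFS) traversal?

Tree insertion order: [4, 11, 18, 33, 32, 9, 14]
Tree (level-order array): [4, None, 11, 9, 18, None, None, 14, 33, None, None, 32]
BFS from the root, enqueuing left then right child of each popped node:
  queue [4] -> pop 4, enqueue [11], visited so far: [4]
  queue [11] -> pop 11, enqueue [9, 18], visited so far: [4, 11]
  queue [9, 18] -> pop 9, enqueue [none], visited so far: [4, 11, 9]
  queue [18] -> pop 18, enqueue [14, 33], visited so far: [4, 11, 9, 18]
  queue [14, 33] -> pop 14, enqueue [none], visited so far: [4, 11, 9, 18, 14]
  queue [33] -> pop 33, enqueue [32], visited so far: [4, 11, 9, 18, 14, 33]
  queue [32] -> pop 32, enqueue [none], visited so far: [4, 11, 9, 18, 14, 33, 32]
Result: [4, 11, 9, 18, 14, 33, 32]


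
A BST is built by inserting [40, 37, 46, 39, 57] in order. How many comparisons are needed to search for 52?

Search path for 52: 40 -> 46 -> 57
Found: False
Comparisons: 3


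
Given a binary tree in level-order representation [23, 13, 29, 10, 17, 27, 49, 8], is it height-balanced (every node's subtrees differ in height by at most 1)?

Tree (level-order array): [23, 13, 29, 10, 17, 27, 49, 8]
Definition: a tree is height-balanced if, at every node, |h(left) - h(right)| <= 1 (empty subtree has height -1).
Bottom-up per-node check:
  node 8: h_left=-1, h_right=-1, diff=0 [OK], height=0
  node 10: h_left=0, h_right=-1, diff=1 [OK], height=1
  node 17: h_left=-1, h_right=-1, diff=0 [OK], height=0
  node 13: h_left=1, h_right=0, diff=1 [OK], height=2
  node 27: h_left=-1, h_right=-1, diff=0 [OK], height=0
  node 49: h_left=-1, h_right=-1, diff=0 [OK], height=0
  node 29: h_left=0, h_right=0, diff=0 [OK], height=1
  node 23: h_left=2, h_right=1, diff=1 [OK], height=3
All nodes satisfy the balance condition.
Result: Balanced
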